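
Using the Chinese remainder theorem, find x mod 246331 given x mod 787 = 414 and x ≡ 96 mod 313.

787⁻¹ mod 313: 787*35 ≡ 1 (mod 313), so 787⁻¹ ≡ 35.
x = 414 + 787*((96 − 414)*35 mod 313) = 414 + 787*138 = 109020.

109020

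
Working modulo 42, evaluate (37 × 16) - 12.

34

37 × 16 = 592 ≡ 4 (mod 42)
4 - 12 = -8 ≡ 34 (mod 42)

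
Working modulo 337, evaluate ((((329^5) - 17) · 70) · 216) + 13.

(329)^5 ≡ 258 (mod 337)
258 - 17 = 241
241 · 70 = 16870 ≡ 20 (mod 337)
20 · 216 = 4320 ≡ 276 (mod 337)
276 + 13 = 289

289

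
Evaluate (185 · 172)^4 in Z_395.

255

185 · 172 = 31820 ≡ 220 (mod 395)
(220)^4 ≡ 255 (mod 395)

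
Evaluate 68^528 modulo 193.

528 in binary is 1000010000, i.e. 528 = 512 + 16.
68^1 ≡ 68 (mod 193)
68^2 ≡ 68^2 = 4624 ≡ 185 (mod 193)
68^4 ≡ 185^2 = 34225 ≡ 64 (mod 193)
68^8 ≡ 64^2 = 4096 ≡ 43 (mod 193)
68^16 ≡ 43^2 = 1849 ≡ 112 (mod 193)
68^32 ≡ 112^2 = 12544 ≡ 192 (mod 193)
68^64 ≡ 192^2 = 36864 ≡ 1 (mod 193)
68^128 ≡ 1^2 = 1 (mod 193)
68^256 ≡ 1^2 = 1 (mod 193)
68^512 ≡ 1^2 = 1 (mod 193)
68^528 = 68^512 · 68^16 ≡ 1 · 112 (mod 193).
1 · 112 = 112 ≡ 112 (mod 193).

112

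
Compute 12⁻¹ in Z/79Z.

33

By the extended Euclidean algorithm:
79 = 6×12 + 7
12 = 1×7 + 5
7 = 1×5 + 2
5 = 2×2 + 1
2 = 2×1 + 0
gcd(12, 79) = 1, so the inverse exists.
Back-substitute for 1:
1 = 1×5 − 2×2
  = −2×7 + 3×5
  = 3×12 − 5×7
  = −5×79 + 33×12
So 12⁻¹ ≡ 33 (mod 79).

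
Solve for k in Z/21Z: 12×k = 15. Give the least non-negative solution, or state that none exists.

gcd(12, 21) = 3, and 3 | 15, so solutions exist.
Divide through by 3: 4×k ≡ 5 (mod 7).
4⁻¹ ≡ 2 (mod 7).
k ≡ 2×5 ≡ 3 (mod 7).
The smallest non-negative solution is k = 3.

3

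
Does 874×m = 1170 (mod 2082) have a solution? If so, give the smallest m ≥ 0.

gcd(874, 2082) = 2, and 2 | 1170, so solutions exist.
Divide through by 2: 437×m ≡ 585 (mod 1041).
437⁻¹ ≡ 374 (mod 1041).
m ≡ 374×585 ≡ 180 (mod 1041).
The smallest non-negative solution is m = 180.

180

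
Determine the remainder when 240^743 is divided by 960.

0

Using repeated squaring:
743 in binary is 1011100111, i.e. 743 = 512 + 128 + 64 + 32 + 4 + 2 + 1.
240^1 ≡ 240 (mod 960)
240^2 ≡ 240^2 = 57600 ≡ 0 (mod 960)
240^4 ≡ 0^2 = 0 (mod 960)
240^8 ≡ 0^2 = 0 (mod 960)
240^16 ≡ 0^2 = 0 (mod 960)
240^32 ≡ 0^2 = 0 (mod 960)
240^64 ≡ 0^2 = 0 (mod 960)
240^128 ≡ 0^2 = 0 (mod 960)
240^256 ≡ 0^2 = 0 (mod 960)
240^512 ≡ 0^2 = 0 (mod 960)
240^743 = 240^512 × 240^128 × 240^64 × 240^32 × 240^4 × 240^2 × 240^1 ≡ 0 × 0 × 0 × 0 × 0 × 0 × 240 (mod 960).
Accumulate the product:
0 × 0 = 0
0 × 0 = 0
0 × 0 = 0
0 × 0 = 0
0 × 0 = 0
0 × 240 = 0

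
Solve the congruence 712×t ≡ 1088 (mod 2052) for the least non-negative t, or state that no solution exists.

503

gcd(712, 2052) = 4, and 4 | 1088, so solutions exist.
Divide through by 4: 178×t mod 513 = 272.
178⁻¹ ≡ 49 (mod 513).
t ≡ 49×272 ≡ 503 (mod 513).
The smallest non-negative solution is t = 503.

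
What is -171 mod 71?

42

-171 = -3*71 + 42, so -171 ≡ 42 (mod 71).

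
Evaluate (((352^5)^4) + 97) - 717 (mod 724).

720

(352)^5 ≡ 636 (mod 724)
(636)^4 ≡ 616 (mod 724)
616 + 97 = 713
713 - 717 = -4 ≡ 720 (mod 724)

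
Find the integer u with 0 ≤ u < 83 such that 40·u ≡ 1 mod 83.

27

By the extended Euclidean algorithm:
83 = 2×40 + 3
40 = 13×3 + 1
3 = 3×1 + 0
gcd(40, 83) = 1, so the inverse exists.
Bézout: 1 = −13×83 + 27×40.
So 40⁻¹ ≡ 27 (mod 83).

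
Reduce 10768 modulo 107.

10768 = 100*107 + 68, so 10768 ≡ 68 (mod 107).

68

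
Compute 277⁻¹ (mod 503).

By the extended Euclidean algorithm:
503 = 1×277 + 226
277 = 1×226 + 51
226 = 4×51 + 22
51 = 2×22 + 7
22 = 3×7 + 1
7 = 7×1 + 0
gcd(277, 503) = 1, so the inverse exists.
Bézout: 1 = 38×503 − 69×277.
So 277⁻¹ ≡ −69 ≡ 434 (mod 503).

434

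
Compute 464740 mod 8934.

464740 = 52·8934 + 172, so 464740 ≡ 172 (mod 8934).

172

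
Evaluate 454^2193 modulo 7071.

3562

2193 in binary is 100010010001, i.e. 2193 = 2048 + 128 + 16 + 1.
454^1 ≡ 454 (mod 7071)
454^2 ≡ 454^2 = 206116 ≡ 1057 (mod 7071)
454^4 ≡ 1057^2 = 1117249 ≡ 31 (mod 7071)
454^8 ≡ 31^2 = 961 (mod 7071)
454^16 ≡ 961^2 = 923521 ≡ 4291 (mod 7071)
454^32 ≡ 4291^2 = 18412681 ≡ 6868 (mod 7071)
454^64 ≡ 6868^2 = 47169424 ≡ 5854 (mod 7071)
454^128 ≡ 5854^2 = 34269316 ≡ 3250 (mod 7071)
454^256 ≡ 3250^2 = 10562500 ≡ 5497 (mod 7071)
454^512 ≡ 5497^2 = 30217009 ≡ 2626 (mod 7071)
454^1024 ≡ 2626^2 = 6895876 ≡ 1651 (mod 7071)
454^2048 ≡ 1651^2 = 2725801 ≡ 3466 (mod 7071)
454^2193 = 454^2048 × 454^128 × 454^16 × 454^1 ≡ 3466 × 3250 × 4291 × 454 (mod 7071).
Accumulate the product:
3466 × 3250 = 11264500 ≡ 397
397 × 4291 = 1703527 ≡ 6487
6487 × 454 = 2945098 ≡ 3562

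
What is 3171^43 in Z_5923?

3152

43 in binary is 101011, i.e. 43 = 32 + 8 + 2 + 1.
3171^1 ≡ 3171 (mod 5923)
3171^2 ≡ 3171^2 = 10055241 ≡ 3910 (mod 5923)
3171^4 ≡ 3910^2 = 15288100 ≡ 837 (mod 5923)
3171^8 ≡ 837^2 = 700569 ≡ 1655 (mod 5923)
3171^16 ≡ 1655^2 = 2739025 ≡ 2599 (mod 5923)
3171^32 ≡ 2599^2 = 6754801 ≡ 2581 (mod 5923)
3171^43 = 3171^32 × 3171^8 × 3171^2 × 3171^1 ≡ 2581 × 1655 × 3910 × 3171 (mod 5923).
Accumulate the product:
2581 × 1655 = 4271555 ≡ 1072
1072 × 3910 = 4191520 ≡ 3959
3959 × 3171 = 12553989 ≡ 3152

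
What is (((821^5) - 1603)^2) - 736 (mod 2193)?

1470

(821)^5 ≡ 422 (mod 2193)
422 - 1603 = -1181 ≡ 1012 (mod 2193)
(1012)^2 ≡ 13 (mod 2193)
13 - 736 = -723 ≡ 1470 (mod 2193)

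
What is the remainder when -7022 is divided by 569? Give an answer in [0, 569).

-7022 = -13*569 + 375, so -7022 ≡ 375 (mod 569).

375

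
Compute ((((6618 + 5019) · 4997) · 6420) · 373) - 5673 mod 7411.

6618 + 5019 = 11637 ≡ 4226 (mod 7411)
4226 · 4997 = 21117322 ≡ 3383 (mod 7411)
3383 · 6420 = 21718860 ≡ 4630 (mod 7411)
4630 · 373 = 1726990 ≡ 227 (mod 7411)
227 - 5673 = -5446 ≡ 1965 (mod 7411)

1965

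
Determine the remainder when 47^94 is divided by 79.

4

Using repeated squaring:
94 in binary is 1011110, i.e. 94 = 64 + 16 + 8 + 4 + 2.
47^1 ≡ 47 (mod 79)
47^2 ≡ 47^2 = 2209 ≡ 76 (mod 79)
47^4 ≡ 76^2 = 5776 ≡ 9 (mod 79)
47^8 ≡ 9^2 = 81 ≡ 2 (mod 79)
47^16 ≡ 2^2 = 4 (mod 79)
47^32 ≡ 4^2 = 16 (mod 79)
47^64 ≡ 16^2 = 256 ≡ 19 (mod 79)
47^94 = 47^64 · 47^16 · 47^8 · 47^4 · 47^2 ≡ 19 · 4 · 2 · 9 · 76 (mod 79).
Accumulate the product:
19 · 4 = 76
76 · 2 = 152 ≡ 73
73 · 9 = 657 ≡ 25
25 · 76 = 1900 ≡ 4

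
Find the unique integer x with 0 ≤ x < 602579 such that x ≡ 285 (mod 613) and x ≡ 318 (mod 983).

588152

613⁻¹ mod 983: 613·178 ≡ 1 (mod 983), so 613⁻¹ ≡ 178.
x = 285 + 613·((318 − 285)·178 mod 983) = 285 + 613·959 = 588152.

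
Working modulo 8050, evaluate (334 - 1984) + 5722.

334 - 1984 = -1650 ≡ 6400 (mod 8050)
6400 + 5722 = 12122 ≡ 4072 (mod 8050)

4072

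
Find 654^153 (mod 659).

Using repeated squaring:
153 in binary is 10011001, i.e. 153 = 128 + 16 + 8 + 1.
654^1 ≡ 654 (mod 659)
654^2 ≡ 654^2 = 427716 ≡ 25 (mod 659)
654^4 ≡ 25^2 = 625 (mod 659)
654^8 ≡ 625^2 = 390625 ≡ 497 (mod 659)
654^16 ≡ 497^2 = 247009 ≡ 543 (mod 659)
654^32 ≡ 543^2 = 294849 ≡ 276 (mod 659)
654^64 ≡ 276^2 = 76176 ≡ 391 (mod 659)
654^128 ≡ 391^2 = 152881 ≡ 652 (mod 659)
654^153 = 654^128 * 654^16 * 654^8 * 654^1 ≡ 652 * 543 * 497 * 654 (mod 659).
Accumulate the product:
652 * 543 = 354036 ≡ 153
153 * 497 = 76041 ≡ 256
256 * 654 = 167424 ≡ 38

38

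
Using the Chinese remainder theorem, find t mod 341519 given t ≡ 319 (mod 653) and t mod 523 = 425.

653⁻¹ mod 523: 653*173 ≡ 1 (mod 523), so 653⁻¹ ≡ 173.
t = 319 + 653*((425 − 319)*173 mod 523) = 319 + 653*33 = 21868.
Check: 21868 mod 653 = 319, 21868 mod 523 = 425. ✓

21868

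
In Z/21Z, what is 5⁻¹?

17

Run the extended Euclidean algorithm:
21 = 4·5 + 1
5 = 5·1 + 0
gcd(5, 21) = 1, so the inverse exists.
Back-substitute for 1:
1 = 1·21 − 4·5
So 5⁻¹ ≡ −4 ≡ 17 (mod 21).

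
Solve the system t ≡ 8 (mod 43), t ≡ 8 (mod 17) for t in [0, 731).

8

43⁻¹ mod 17: 43·2 ≡ 1 (mod 17), so 43⁻¹ ≡ 2.
t = 8 + 43·((8 − 8)·2 mod 17) = 8 + 43·0 = 8.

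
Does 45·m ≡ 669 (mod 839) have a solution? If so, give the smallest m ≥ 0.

gcd(45, 839) = 1, so a unique solution mod 839 exists.
45⁻¹ ≡ 578 (mod 839).
m ≡ 578·669 ≡ 742 (mod 839).

742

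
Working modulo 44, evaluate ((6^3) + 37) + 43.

(6)^3 ≡ 40 (mod 44)
40 + 37 = 77 ≡ 33 (mod 44)
33 + 43 = 76 ≡ 32 (mod 44)

32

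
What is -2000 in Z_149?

86

-2000 = -14*149 + 86, so -2000 ≡ 86 (mod 149).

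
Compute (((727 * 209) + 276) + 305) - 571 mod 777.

727 * 209 = 151943 ≡ 428 (mod 777)
428 + 276 = 704
704 + 305 = 1009 ≡ 232 (mod 777)
232 - 571 = -339 ≡ 438 (mod 777)

438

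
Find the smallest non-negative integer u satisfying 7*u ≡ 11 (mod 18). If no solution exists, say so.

17

gcd(7, 18) = 1, so a unique solution mod 18 exists.
7⁻¹ ≡ 13 (mod 18).
u ≡ 13*11 ≡ 17 (mod 18).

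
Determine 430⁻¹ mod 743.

743 = 1*430 + 313
430 = 1*313 + 117
313 = 2*117 + 79
117 = 1*79 + 38
79 = 2*38 + 3
38 = 12*3 + 2
3 = 1*2 + 1
2 = 2*1 + 0
gcd(430, 743) = 1, so the inverse exists.
Back-substitute for 1:
1 = 1*3 − 1*2
  = −1*38 + 13*3
  = 13*79 − 27*38
  = −27*117 + 40*79
  = 40*313 − 107*117
  = −107*430 + 147*313
  = 147*743 − 254*430
So 430⁻¹ ≡ −254 ≡ 489 (mod 743).

489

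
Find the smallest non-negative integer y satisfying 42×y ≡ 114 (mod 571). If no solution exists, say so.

gcd(42, 571) = 1, so a unique solution mod 571 exists.
42⁻¹ ≡ 68 (mod 571).
y ≡ 68×114 ≡ 329 (mod 571).

329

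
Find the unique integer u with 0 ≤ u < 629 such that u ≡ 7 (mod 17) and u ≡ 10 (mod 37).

17⁻¹ mod 37: 17·24 ≡ 1 (mod 37), so 17⁻¹ ≡ 24.
u = 7 + 17·((10 − 7)·24 mod 37) = 7 + 17·35 = 602.
Check: 602 mod 17 = 7, 602 mod 37 = 10. ✓

602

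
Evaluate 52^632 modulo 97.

22

Using repeated squaring:
632 in binary is 1001111000, i.e. 632 = 512 + 64 + 32 + 16 + 8.
52^1 ≡ 52 (mod 97)
52^2 ≡ 52^2 = 2704 ≡ 85 (mod 97)
52^4 ≡ 85^2 = 7225 ≡ 47 (mod 97)
52^8 ≡ 47^2 = 2209 ≡ 75 (mod 97)
52^16 ≡ 75^2 = 5625 ≡ 96 (mod 97)
52^32 ≡ 96^2 = 9216 ≡ 1 (mod 97)
52^64 ≡ 1^2 = 1 (mod 97)
52^128 ≡ 1^2 = 1 (mod 97)
52^256 ≡ 1^2 = 1 (mod 97)
52^512 ≡ 1^2 = 1 (mod 97)
52^632 = 52^512 * 52^64 * 52^32 * 52^16 * 52^8 ≡ 1 * 1 * 1 * 96 * 75 (mod 97).
Accumulate the product:
1 * 1 = 1
1 * 1 = 1
1 * 96 = 96
96 * 75 = 7200 ≡ 22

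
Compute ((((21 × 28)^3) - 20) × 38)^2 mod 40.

21 × 28 = 588 ≡ 28 (mod 40)
(28)^3 ≡ 32 (mod 40)
32 - 20 = 12
12 × 38 = 456 ≡ 16 (mod 40)
(16)^2 ≡ 16 (mod 40)

16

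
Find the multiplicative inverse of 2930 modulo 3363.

233

3363 = 1×2930 + 433
2930 = 6×433 + 332
433 = 1×332 + 101
332 = 3×101 + 29
101 = 3×29 + 14
29 = 2×14 + 1
14 = 14×1 + 0
gcd(2930, 3363) = 1, so the inverse exists.
Back-substitute for 1:
1 = 1×29 − 2×14
  = −2×101 + 7×29
  = 7×332 − 23×101
  = −23×433 + 30×332
  = 30×2930 − 203×433
  = −203×3363 + 233×2930
So 2930⁻¹ ≡ 233 (mod 3363).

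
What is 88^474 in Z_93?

474 in binary is 111011010, i.e. 474 = 256 + 128 + 64 + 16 + 8 + 2.
88^1 ≡ 88 (mod 93)
88^2 ≡ 88^2 = 7744 ≡ 25 (mod 93)
88^4 ≡ 25^2 = 625 ≡ 67 (mod 93)
88^8 ≡ 67^2 = 4489 ≡ 25 (mod 93)
88^16 ≡ 25^2 = 625 ≡ 67 (mod 93)
88^32 ≡ 67^2 = 4489 ≡ 25 (mod 93)
88^64 ≡ 25^2 = 625 ≡ 67 (mod 93)
88^128 ≡ 67^2 = 4489 ≡ 25 (mod 93)
88^256 ≡ 25^2 = 625 ≡ 67 (mod 93)
88^474 = 88^256 * 88^128 * 88^64 * 88^16 * 88^8 * 88^2 ≡ 67 * 25 * 67 * 67 * 25 * 25 (mod 93).
Accumulate the product:
67 * 25 = 1675 ≡ 1
1 * 67 = 67
67 * 67 = 4489 ≡ 25
25 * 25 = 625 ≡ 67
67 * 25 = 1675 ≡ 1

1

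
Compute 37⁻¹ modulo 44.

25

44 = 1*37 + 7
37 = 5*7 + 2
7 = 3*2 + 1
2 = 2*1 + 0
gcd(37, 44) = 1, so the inverse exists.
Bézout: 1 = 16*44 − 19*37.
So 37⁻¹ ≡ −19 ≡ 25 (mod 44).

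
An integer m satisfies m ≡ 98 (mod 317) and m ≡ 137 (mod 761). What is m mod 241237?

92979

317⁻¹ mod 761: 317*749 ≡ 1 (mod 761), so 317⁻¹ ≡ 749.
m = 98 + 317*((137 − 98)*749 mod 761) = 98 + 317*293 = 92979.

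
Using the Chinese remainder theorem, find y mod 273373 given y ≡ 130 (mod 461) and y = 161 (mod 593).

72507

461⁻¹ mod 593: 461*292 ≡ 1 (mod 593), so 461⁻¹ ≡ 292.
y = 130 + 461*((161 − 130)*292 mod 593) = 130 + 461*157 = 72507.
Check: 72507 mod 461 = 130, 72507 mod 593 = 161. ✓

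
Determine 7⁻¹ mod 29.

25

29 = 4*7 + 1
7 = 7*1 + 0
gcd(7, 29) = 1, so the inverse exists.
Bézout: 1 = 1*29 − 4*7.
So 7⁻¹ ≡ −4 ≡ 25 (mod 29).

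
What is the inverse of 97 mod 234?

Run the extended Euclidean algorithm:
234 = 2×97 + 40
97 = 2×40 + 17
40 = 2×17 + 6
17 = 2×6 + 5
6 = 1×5 + 1
5 = 5×1 + 0
gcd(97, 234) = 1, so the inverse exists.
Back-substitute for 1:
1 = 1×6 − 1×5
  = −1×17 + 3×6
  = 3×40 − 7×17
  = −7×97 + 17×40
  = 17×234 − 41×97
So 97⁻¹ ≡ −41 ≡ 193 (mod 234).

193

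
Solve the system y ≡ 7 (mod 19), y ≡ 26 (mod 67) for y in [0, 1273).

26

19⁻¹ mod 67: 19·60 ≡ 1 (mod 67), so 19⁻¹ ≡ 60.
y = 7 + 19·((26 − 7)·60 mod 67) = 7 + 19·1 = 26.
Check: 26 mod 19 = 7, 26 mod 67 = 26. ✓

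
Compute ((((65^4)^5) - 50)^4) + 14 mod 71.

(65)^4 ≡ 18 (mod 71)
(18)^5 ≡ 45 (mod 71)
45 - 50 = -5 ≡ 66 (mod 71)
(66)^4 ≡ 57 (mod 71)
57 + 14 = 71 ≡ 0 (mod 71)

0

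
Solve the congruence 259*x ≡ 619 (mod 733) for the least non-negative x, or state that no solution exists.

492

gcd(259, 733) = 1, so a unique solution mod 733 exists.
259⁻¹ ≡ 150 (mod 733).
x ≡ 150*619 ≡ 492 (mod 733).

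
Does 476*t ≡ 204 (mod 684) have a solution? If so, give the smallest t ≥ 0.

gcd(476, 684) = 4, and 4 | 204, so solutions exist.
Divide through by 4: 119*t mod 171 = 51.
119⁻¹ ≡ 23 (mod 171).
t ≡ 23*51 ≡ 147 (mod 171).
The smallest non-negative solution is t = 147.

147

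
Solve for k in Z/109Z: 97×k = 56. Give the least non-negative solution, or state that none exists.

68

gcd(97, 109) = 1, so a unique solution mod 109 exists.
97⁻¹ ≡ 9 (mod 109).
k ≡ 9×56 ≡ 68 (mod 109).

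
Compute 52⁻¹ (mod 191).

180

191 = 3×52 + 35
52 = 1×35 + 17
35 = 2×17 + 1
17 = 17×1 + 0
gcd(52, 191) = 1, so the inverse exists.
Back-substitute for 1:
1 = 1×35 − 2×17
  = −2×52 + 3×35
  = 3×191 − 11×52
So 52⁻¹ ≡ −11 ≡ 180 (mod 191).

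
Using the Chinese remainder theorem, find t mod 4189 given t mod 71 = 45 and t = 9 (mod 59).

4021

71⁻¹ mod 59: 71*5 ≡ 1 (mod 59), so 71⁻¹ ≡ 5.
t = 45 + 71*((9 − 45)*5 mod 59) = 45 + 71*56 = 4021.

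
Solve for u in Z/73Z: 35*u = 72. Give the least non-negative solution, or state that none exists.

gcd(35, 73) = 1, so a unique solution mod 73 exists.
35⁻¹ ≡ 48 (mod 73).
u ≡ 48*72 ≡ 25 (mod 73).

25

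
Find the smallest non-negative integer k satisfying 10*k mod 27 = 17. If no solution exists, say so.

26

gcd(10, 27) = 1, so a unique solution mod 27 exists.
10⁻¹ ≡ 19 (mod 27).
k ≡ 19*17 ≡ 26 (mod 27).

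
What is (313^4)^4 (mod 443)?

(313)^4 ≡ 369 (mod 443)
(369)^4 ≡ 349 (mod 443)

349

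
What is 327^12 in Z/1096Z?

12 in binary is 1100, i.e. 12 = 8 + 4.
327^1 ≡ 327 (mod 1096)
327^2 ≡ 327^2 = 106929 ≡ 617 (mod 1096)
327^4 ≡ 617^2 = 380689 ≡ 377 (mod 1096)
327^8 ≡ 377^2 = 142129 ≡ 745 (mod 1096)
327^12 = 327^8 × 327^4 ≡ 745 × 377 (mod 1096).
745 × 377 = 280865 ≡ 289 (mod 1096).

289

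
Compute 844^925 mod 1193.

925 in binary is 1110011101, i.e. 925 = 512 + 256 + 128 + 16 + 8 + 4 + 1.
844^1 ≡ 844 (mod 1193)
844^2 ≡ 844^2 = 712336 ≡ 115 (mod 1193)
844^4 ≡ 115^2 = 13225 ≡ 102 (mod 1193)
844^8 ≡ 102^2 = 10404 ≡ 860 (mod 1193)
844^16 ≡ 860^2 = 739600 ≡ 1133 (mod 1193)
844^32 ≡ 1133^2 = 1283689 ≡ 21 (mod 1193)
844^64 ≡ 21^2 = 441 (mod 1193)
844^128 ≡ 441^2 = 194481 ≡ 22 (mod 1193)
844^256 ≡ 22^2 = 484 (mod 1193)
844^512 ≡ 484^2 = 234256 ≡ 428 (mod 1193)
844^925 = 844^512 * 844^256 * 844^128 * 844^16 * 844^8 * 844^4 * 844^1 ≡ 428 * 484 * 22 * 1133 * 860 * 102 * 844 (mod 1193).
Accumulate the product:
428 * 484 = 207152 ≡ 763
763 * 22 = 16786 ≡ 84
84 * 1133 = 95172 ≡ 925
925 * 860 = 795500 ≡ 962
962 * 102 = 98124 ≡ 298
298 * 844 = 251512 ≡ 982

982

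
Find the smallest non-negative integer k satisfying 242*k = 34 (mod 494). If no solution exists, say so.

92

gcd(242, 494) = 2, and 2 | 34, so solutions exist.
Divide through by 2: 121*k ≡ 17 mod 247.
121⁻¹ ≡ 49 (mod 247).
k ≡ 49*17 ≡ 92 (mod 247).
The smallest non-negative solution is k = 92.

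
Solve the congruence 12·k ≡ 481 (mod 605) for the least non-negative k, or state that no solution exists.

393

gcd(12, 605) = 1, so a unique solution mod 605 exists.
12⁻¹ ≡ 353 (mod 605).
k ≡ 353·481 ≡ 393 (mod 605).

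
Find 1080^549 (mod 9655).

1080^1 ≡ 1080 (mod 9655)
1080^2 ≡ 1080^2 = 1166400 ≡ 7800 (mod 9655)
1080^4 ≡ 7800^2 = 60840000 ≡ 3845 (mod 9655)
1080^8 ≡ 3845^2 = 14784025 ≡ 2220 (mod 9655)
1080^16 ≡ 2220^2 = 4928400 ≡ 4350 (mod 9655)
1080^32 ≡ 4350^2 = 18922500 ≡ 8355 (mod 9655)
1080^64 ≡ 8355^2 = 69806025 ≡ 375 (mod 9655)
1080^128 ≡ 375^2 = 140625 ≡ 5455 (mod 9655)
1080^256 ≡ 5455^2 = 29757025 ≡ 315 (mod 9655)
1080^512 ≡ 315^2 = 99225 ≡ 2675 (mod 9655)
1080^549 = 1080^512 * 1080^32 * 1080^4 * 1080^1 ≡ 2675 * 8355 * 3845 * 1080 (mod 9655).
Accumulate the product:
2675 * 8355 = 22349625 ≡ 7955
7955 * 3845 = 30586975 ≡ 9590
9590 * 1080 = 10357200 ≡ 7040

7040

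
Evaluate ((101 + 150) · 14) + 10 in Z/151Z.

101 + 150 = 251 ≡ 100 (mod 151)
100 · 14 = 1400 ≡ 41 (mod 151)
41 + 10 = 51

51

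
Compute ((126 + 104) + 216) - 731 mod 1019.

126 + 104 = 230
230 + 216 = 446
446 - 731 = -285 ≡ 734 (mod 1019)

734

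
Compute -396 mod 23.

18

-396 = -18*23 + 18, so -396 ≡ 18 (mod 23).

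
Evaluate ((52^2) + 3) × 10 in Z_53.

(52)^2 ≡ 1 (mod 53)
1 + 3 = 4
4 × 10 = 40

40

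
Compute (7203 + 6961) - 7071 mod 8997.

7203 + 6961 = 14164 ≡ 5167 (mod 8997)
5167 - 7071 = -1904 ≡ 7093 (mod 8997)

7093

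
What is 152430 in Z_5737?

3268

152430 = 26×5737 + 3268, so 152430 ≡ 3268 (mod 5737).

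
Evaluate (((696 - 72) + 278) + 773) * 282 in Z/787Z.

150

696 - 72 = 624
624 + 278 = 902 ≡ 115 (mod 787)
115 + 773 = 888 ≡ 101 (mod 787)
101 * 282 = 28482 ≡ 150 (mod 787)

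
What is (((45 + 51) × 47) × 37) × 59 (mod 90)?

6

45 + 51 = 96 ≡ 6 (mod 90)
6 × 47 = 282 ≡ 12 (mod 90)
12 × 37 = 444 ≡ 84 (mod 90)
84 × 59 = 4956 ≡ 6 (mod 90)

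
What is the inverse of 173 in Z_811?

Apply the Euclidean algorithm and back-substitute:
811 = 4×173 + 119
173 = 1×119 + 54
119 = 2×54 + 11
54 = 4×11 + 10
11 = 1×10 + 1
10 = 10×1 + 0
gcd(173, 811) = 1, so the inverse exists.
Back-substitute for 1:
1 = 1×11 − 1×10
  = −1×54 + 5×11
  = 5×119 − 11×54
  = −11×173 + 16×119
  = 16×811 − 75×173
So 173⁻¹ ≡ −75 ≡ 736 (mod 811).

736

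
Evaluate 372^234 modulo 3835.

324

234 in binary is 11101010, i.e. 234 = 128 + 64 + 32 + 8 + 2.
372^1 ≡ 372 (mod 3835)
372^2 ≡ 372^2 = 138384 ≡ 324 (mod 3835)
372^4 ≡ 324^2 = 104976 ≡ 1431 (mod 3835)
372^8 ≡ 1431^2 = 2047761 ≡ 3706 (mod 3835)
372^16 ≡ 3706^2 = 13734436 ≡ 1301 (mod 3835)
372^32 ≡ 1301^2 = 1692601 ≡ 1366 (mod 3835)
372^64 ≡ 1366^2 = 1865956 ≡ 2146 (mod 3835)
372^128 ≡ 2146^2 = 4605316 ≡ 3316 (mod 3835)
372^234 = 372^128 * 372^64 * 372^32 * 372^8 * 372^2 ≡ 3316 * 2146 * 1366 * 3706 * 324 (mod 3835).
Accumulate the product:
3316 * 2146 = 7116136 ≡ 2211
2211 * 1366 = 3020226 ≡ 2081
2081 * 3706 = 7712186 ≡ 1
1 * 324 = 324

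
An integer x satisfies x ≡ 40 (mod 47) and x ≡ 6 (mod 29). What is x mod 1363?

47⁻¹ mod 29: 47*21 ≡ 1 (mod 29), so 47⁻¹ ≡ 21.
x = 40 + 47*((6 − 40)*21 mod 29) = 40 + 47*11 = 557.

557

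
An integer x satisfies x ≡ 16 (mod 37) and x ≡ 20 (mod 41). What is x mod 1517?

1496

37⁻¹ mod 41: 37·10 ≡ 1 (mod 41), so 37⁻¹ ≡ 10.
x = 16 + 37·((20 − 16)·10 mod 41) = 16 + 37·40 = 1496.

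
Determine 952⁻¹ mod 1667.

By the extended Euclidean algorithm:
1667 = 1*952 + 715
952 = 1*715 + 237
715 = 3*237 + 4
237 = 59*4 + 1
4 = 4*1 + 0
gcd(952, 1667) = 1, so the inverse exists.
Back-substitute for 1:
1 = 1*237 − 59*4
  = −59*715 + 178*237
  = 178*952 − 237*715
  = −237*1667 + 415*952
So 952⁻¹ ≡ 415 (mod 1667).

415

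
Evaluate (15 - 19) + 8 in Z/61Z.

15 - 19 = -4 ≡ 57 (mod 61)
57 + 8 = 65 ≡ 4 (mod 61)

4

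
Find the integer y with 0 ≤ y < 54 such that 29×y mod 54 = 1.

54 = 1*29 + 25
29 = 1*25 + 4
25 = 6*4 + 1
4 = 4*1 + 0
gcd(29, 54) = 1, so the inverse exists.
Bézout: 1 = 7*54 − 13*29.
So 29⁻¹ ≡ −13 ≡ 41 (mod 54).

41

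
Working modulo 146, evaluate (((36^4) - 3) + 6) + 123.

12

(36)^4 ≡ 32 (mod 146)
32 - 3 = 29
29 + 6 = 35
35 + 123 = 158 ≡ 12 (mod 146)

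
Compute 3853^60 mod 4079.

3011

3853^1 ≡ 3853 (mod 4079)
3853^2 ≡ 3853^2 = 14845609 ≡ 2128 (mod 4079)
3853^4 ≡ 2128^2 = 4528384 ≡ 694 (mod 4079)
3853^8 ≡ 694^2 = 481636 ≡ 314 (mod 4079)
3853^16 ≡ 314^2 = 98596 ≡ 700 (mod 4079)
3853^32 ≡ 700^2 = 490000 ≡ 520 (mod 4079)
3853^60 = 3853^32 · 3853^16 · 3853^8 · 3853^4 ≡ 520 · 700 · 314 · 694 (mod 4079).
Accumulate the product:
520 · 700 = 364000 ≡ 969
969 · 314 = 304266 ≡ 2420
2420 · 694 = 1679480 ≡ 3011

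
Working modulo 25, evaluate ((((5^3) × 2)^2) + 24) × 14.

11

(5)^3 ≡ 0 (mod 25)
0 × 2 = 0
(0)^2 ≡ 0 (mod 25)
0 + 24 = 24
24 × 14 = 336 ≡ 11 (mod 25)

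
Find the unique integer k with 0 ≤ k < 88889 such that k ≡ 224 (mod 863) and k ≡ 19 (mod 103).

32155

863⁻¹ mod 103: 863*37 ≡ 1 (mod 103), so 863⁻¹ ≡ 37.
k = 224 + 863*((19 − 224)*37 mod 103) = 224 + 863*37 = 32155.
Check: 32155 mod 863 = 224, 32155 mod 103 = 19. ✓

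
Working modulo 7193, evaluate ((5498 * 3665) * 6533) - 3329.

5498 * 3665 = 20150170 ≡ 2577 (mod 7193)
2577 * 6533 = 16835541 ≡ 3921 (mod 7193)
3921 - 3329 = 592

592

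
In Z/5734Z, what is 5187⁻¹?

2715

Apply the Euclidean algorithm and back-substitute:
5734 = 1×5187 + 547
5187 = 9×547 + 264
547 = 2×264 + 19
264 = 13×19 + 17
19 = 1×17 + 2
17 = 8×2 + 1
2 = 2×1 + 0
gcd(5187, 5734) = 1, so the inverse exists.
Bézout: 1 = −2456×5734 + 2715×5187.
So 5187⁻¹ ≡ 2715 (mod 5734).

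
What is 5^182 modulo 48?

25

182 in binary is 10110110, i.e. 182 = 128 + 32 + 16 + 4 + 2.
5^1 ≡ 5 (mod 48)
5^2 ≡ 5^2 = 25 (mod 48)
5^4 ≡ 25^2 = 625 ≡ 1 (mod 48)
5^8 ≡ 1^2 = 1 (mod 48)
5^16 ≡ 1^2 = 1 (mod 48)
5^32 ≡ 1^2 = 1 (mod 48)
5^64 ≡ 1^2 = 1 (mod 48)
5^128 ≡ 1^2 = 1 (mod 48)
5^182 = 5^128 * 5^32 * 5^16 * 5^4 * 5^2 ≡ 1 * 1 * 1 * 1 * 25 (mod 48).
Accumulate the product:
1 * 1 = 1
1 * 1 = 1
1 * 1 = 1
1 * 25 = 25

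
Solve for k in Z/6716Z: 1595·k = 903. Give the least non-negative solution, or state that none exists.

gcd(1595, 6716) = 1, so a unique solution mod 6716 exists.
1595⁻¹ ≡ 1659 (mod 6716).
k ≡ 1659·903 ≡ 409 (mod 6716).

409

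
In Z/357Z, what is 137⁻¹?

Apply the Euclidean algorithm and back-substitute:
357 = 2*137 + 83
137 = 1*83 + 54
83 = 1*54 + 29
54 = 1*29 + 25
29 = 1*25 + 4
25 = 6*4 + 1
4 = 4*1 + 0
gcd(137, 357) = 1, so the inverse exists.
Back-substitute for 1:
1 = 1*25 − 6*4
  = −6*29 + 7*25
  = 7*54 − 13*29
  = −13*83 + 20*54
  = 20*137 − 33*83
  = −33*357 + 86*137
So 137⁻¹ ≡ 86 (mod 357).

86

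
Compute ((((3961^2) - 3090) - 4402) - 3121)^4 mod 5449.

(3961)^2 ≡ 1850 (mod 5449)
1850 - 3090 = -1240 ≡ 4209 (mod 5449)
4209 - 4402 = -193 ≡ 5256 (mod 5449)
5256 - 3121 = 2135
(2135)^4 ≡ 923 (mod 5449)

923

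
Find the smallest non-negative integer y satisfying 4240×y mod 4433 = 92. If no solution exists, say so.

1125

gcd(4240, 4433) = 1, so a unique solution mod 4433 exists.
4240⁻¹ ≡ 735 (mod 4433).
y ≡ 735×92 ≡ 1125 (mod 4433).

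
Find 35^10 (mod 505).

Compute successive squares:
10 in binary is 1010, i.e. 10 = 8 + 2.
35^1 ≡ 35 (mod 505)
35^2 ≡ 35^2 = 1225 ≡ 215 (mod 505)
35^4 ≡ 215^2 = 46225 ≡ 270 (mod 505)
35^8 ≡ 270^2 = 72900 ≡ 180 (mod 505)
35^10 = 35^8 * 35^2 ≡ 180 * 215 (mod 505).
180 * 215 = 38700 ≡ 320 (mod 505).

320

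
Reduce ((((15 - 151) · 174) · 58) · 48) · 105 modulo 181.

54

15 - 151 = -136 ≡ 45 (mod 181)
45 · 174 = 7830 ≡ 47 (mod 181)
47 · 58 = 2726 ≡ 11 (mod 181)
11 · 48 = 528 ≡ 166 (mod 181)
166 · 105 = 17430 ≡ 54 (mod 181)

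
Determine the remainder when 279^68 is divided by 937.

576

Compute successive squares:
68 in binary is 1000100, i.e. 68 = 64 + 4.
279^1 ≡ 279 (mod 937)
279^2 ≡ 279^2 = 77841 ≡ 70 (mod 937)
279^4 ≡ 70^2 = 4900 ≡ 215 (mod 937)
279^8 ≡ 215^2 = 46225 ≡ 312 (mod 937)
279^16 ≡ 312^2 = 97344 ≡ 833 (mod 937)
279^32 ≡ 833^2 = 693889 ≡ 509 (mod 937)
279^64 ≡ 509^2 = 259081 ≡ 469 (mod 937)
279^68 = 279^64 * 279^4 ≡ 469 * 215 (mod 937).
469 * 215 = 100835 ≡ 576 (mod 937).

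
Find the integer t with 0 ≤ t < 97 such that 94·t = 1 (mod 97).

32

97 = 1×94 + 3
94 = 31×3 + 1
3 = 3×1 + 0
gcd(94, 97) = 1, so the inverse exists.
Bézout: 1 = −31×97 + 32×94.
So 94⁻¹ ≡ 32 (mod 97).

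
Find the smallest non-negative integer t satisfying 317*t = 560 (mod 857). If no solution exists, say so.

729

gcd(317, 857) = 1, so a unique solution mod 857 exists.
317⁻¹ ≡ 465 (mod 857).
t ≡ 465*560 ≡ 729 (mod 857).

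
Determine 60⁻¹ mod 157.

157 = 2·60 + 37
60 = 1·37 + 23
37 = 1·23 + 14
23 = 1·14 + 9
14 = 1·9 + 5
9 = 1·5 + 4
5 = 1·4 + 1
4 = 4·1 + 0
gcd(60, 157) = 1, so the inverse exists.
Bézout: 1 = 13·157 − 34·60.
So 60⁻¹ ≡ −34 ≡ 123 (mod 157).

123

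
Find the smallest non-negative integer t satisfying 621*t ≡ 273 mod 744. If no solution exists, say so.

gcd(621, 744) = 3, and 3 | 273, so solutions exist.
Divide through by 3: 207*t ≡ 91 (mod 248).
207⁻¹ ≡ 127 (mod 248).
t ≡ 127*91 ≡ 149 (mod 248).
The smallest non-negative solution is t = 149.

149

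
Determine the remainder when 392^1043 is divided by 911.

491

1043 in binary is 10000010011, i.e. 1043 = 1024 + 16 + 2 + 1.
392^1 ≡ 392 (mod 911)
392^2 ≡ 392^2 = 153664 ≡ 616 (mod 911)
392^4 ≡ 616^2 = 379456 ≡ 480 (mod 911)
392^8 ≡ 480^2 = 230400 ≡ 828 (mod 911)
392^16 ≡ 828^2 = 685584 ≡ 512 (mod 911)
392^32 ≡ 512^2 = 262144 ≡ 687 (mod 911)
392^64 ≡ 687^2 = 471969 ≡ 71 (mod 911)
392^128 ≡ 71^2 = 5041 ≡ 486 (mod 911)
392^256 ≡ 486^2 = 236196 ≡ 247 (mod 911)
392^512 ≡ 247^2 = 61009 ≡ 883 (mod 911)
392^1024 ≡ 883^2 = 779689 ≡ 784 (mod 911)
392^1043 = 392^1024 × 392^16 × 392^2 × 392^1 ≡ 784 × 512 × 616 × 392 (mod 911).
Accumulate the product:
784 × 512 = 401408 ≡ 568
568 × 616 = 349888 ≡ 64
64 × 392 = 25088 ≡ 491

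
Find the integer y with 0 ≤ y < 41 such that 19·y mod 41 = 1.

13

Apply the Euclidean algorithm and back-substitute:
41 = 2*19 + 3
19 = 6*3 + 1
3 = 3*1 + 0
gcd(19, 41) = 1, so the inverse exists.
Bézout: 1 = −6*41 + 13*19.
So 19⁻¹ ≡ 13 (mod 41).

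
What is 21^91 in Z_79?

91 in binary is 1011011, i.e. 91 = 64 + 16 + 8 + 2 + 1.
21^1 ≡ 21 (mod 79)
21^2 ≡ 21^2 = 441 ≡ 46 (mod 79)
21^4 ≡ 46^2 = 2116 ≡ 62 (mod 79)
21^8 ≡ 62^2 = 3844 ≡ 52 (mod 79)
21^16 ≡ 52^2 = 2704 ≡ 18 (mod 79)
21^32 ≡ 18^2 = 324 ≡ 8 (mod 79)
21^64 ≡ 8^2 = 64 (mod 79)
21^91 = 21^64 · 21^16 · 21^8 · 21^2 · 21^1 ≡ 64 · 18 · 52 · 46 · 21 (mod 79).
Accumulate the product:
64 · 18 = 1152 ≡ 46
46 · 52 = 2392 ≡ 22
22 · 46 = 1012 ≡ 64
64 · 21 = 1344 ≡ 1

1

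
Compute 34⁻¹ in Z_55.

Run the extended Euclidean algorithm:
55 = 1×34 + 21
34 = 1×21 + 13
21 = 1×13 + 8
13 = 1×8 + 5
8 = 1×5 + 3
5 = 1×3 + 2
3 = 1×2 + 1
2 = 2×1 + 0
gcd(34, 55) = 1, so the inverse exists.
Bézout: 1 = 13×55 − 21×34.
So 34⁻¹ ≡ −21 ≡ 34 (mod 55).

34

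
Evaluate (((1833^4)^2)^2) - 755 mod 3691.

405

(1833)^4 ≡ 1576 (mod 3691)
(1576)^2 ≡ 3424 (mod 3691)
(3424)^2 ≡ 1160 (mod 3691)
1160 - 755 = 405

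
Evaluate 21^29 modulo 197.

Compute successive squares:
29 in binary is 11101, i.e. 29 = 16 + 8 + 4 + 1.
21^1 ≡ 21 (mod 197)
21^2 ≡ 21^2 = 441 ≡ 47 (mod 197)
21^4 ≡ 47^2 = 2209 ≡ 42 (mod 197)
21^8 ≡ 42^2 = 1764 ≡ 188 (mod 197)
21^16 ≡ 188^2 = 35344 ≡ 81 (mod 197)
21^29 = 21^16 * 21^8 * 21^4 * 21^1 ≡ 81 * 188 * 42 * 21 (mod 197).
Accumulate the product:
81 * 188 = 15228 ≡ 59
59 * 42 = 2478 ≡ 114
114 * 21 = 2394 ≡ 30

30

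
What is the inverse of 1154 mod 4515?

4515 = 3×1154 + 1053
1154 = 1×1053 + 101
1053 = 10×101 + 43
101 = 2×43 + 15
43 = 2×15 + 13
15 = 1×13 + 2
13 = 6×2 + 1
2 = 2×1 + 0
gcd(1154, 4515) = 1, so the inverse exists.
Bézout: 1 = 537×4515 − 2101×1154.
So 1154⁻¹ ≡ −2101 ≡ 2414 (mod 4515).

2414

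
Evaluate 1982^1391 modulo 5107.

Using repeated squaring:
1391 in binary is 10101101111, i.e. 1391 = 1024 + 256 + 64 + 32 + 8 + 4 + 2 + 1.
1982^1 ≡ 1982 (mod 5107)
1982^2 ≡ 1982^2 = 3928324 ≡ 1041 (mod 5107)
1982^4 ≡ 1041^2 = 1083681 ≡ 997 (mod 5107)
1982^8 ≡ 997^2 = 994009 ≡ 3251 (mod 5107)
1982^16 ≡ 3251^2 = 10569001 ≡ 2618 (mod 5107)
1982^32 ≡ 2618^2 = 6853924 ≡ 330 (mod 5107)
1982^64 ≡ 330^2 = 108900 ≡ 1653 (mod 5107)
1982^128 ≡ 1653^2 = 2732409 ≡ 164 (mod 5107)
1982^256 ≡ 164^2 = 26896 ≡ 1361 (mod 5107)
1982^512 ≡ 1361^2 = 1852321 ≡ 3587 (mod 5107)
1982^1024 ≡ 3587^2 = 12866569 ≡ 2036 (mod 5107)
1982^1391 = 1982^1024 * 1982^256 * 1982^64 * 1982^32 * 1982^8 * 1982^4 * 1982^2 * 1982^1 ≡ 2036 * 1361 * 1653 * 330 * 3251 * 997 * 1041 * 1982 (mod 5107).
Accumulate the product:
2036 * 1361 = 2770996 ≡ 3002
3002 * 1653 = 4962306 ≡ 3409
3409 * 330 = 1124970 ≡ 1430
1430 * 3251 = 4648930 ≡ 1560
1560 * 997 = 1555320 ≡ 2792
2792 * 1041 = 2906472 ≡ 589
589 * 1982 = 1167398 ≡ 3002

3002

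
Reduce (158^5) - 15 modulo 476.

(158)^5 ≡ 184 (mod 476)
184 - 15 = 169

169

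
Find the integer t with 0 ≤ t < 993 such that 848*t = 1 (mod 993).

Run the extended Euclidean algorithm:
993 = 1·848 + 145
848 = 5·145 + 123
145 = 1·123 + 22
123 = 5·22 + 13
22 = 1·13 + 9
13 = 1·9 + 4
9 = 2·4 + 1
4 = 4·1 + 0
gcd(848, 993) = 1, so the inverse exists.
Bézout: 1 = 193·993 − 226·848.
So 848⁻¹ ≡ −226 ≡ 767 (mod 993).

767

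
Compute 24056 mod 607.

383

24056 = 39·607 + 383, so 24056 ≡ 383 (mod 607).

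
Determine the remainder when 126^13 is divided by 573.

252

13 in binary is 1101, i.e. 13 = 8 + 4 + 1.
126^1 ≡ 126 (mod 573)
126^2 ≡ 126^2 = 15876 ≡ 405 (mod 573)
126^4 ≡ 405^2 = 164025 ≡ 147 (mod 573)
126^8 ≡ 147^2 = 21609 ≡ 408 (mod 573)
126^13 = 126^8 * 126^4 * 126^1 ≡ 408 * 147 * 126 (mod 573).
Accumulate the product:
408 * 147 = 59976 ≡ 384
384 * 126 = 48384 ≡ 252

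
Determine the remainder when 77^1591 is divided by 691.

406

Compute successive squares:
1591 in binary is 11000110111, i.e. 1591 = 1024 + 512 + 32 + 16 + 4 + 2 + 1.
77^1 ≡ 77 (mod 691)
77^2 ≡ 77^2 = 5929 ≡ 401 (mod 691)
77^4 ≡ 401^2 = 160801 ≡ 489 (mod 691)
77^8 ≡ 489^2 = 239121 ≡ 35 (mod 691)
77^16 ≡ 35^2 = 1225 ≡ 534 (mod 691)
77^32 ≡ 534^2 = 285156 ≡ 464 (mod 691)
77^64 ≡ 464^2 = 215296 ≡ 395 (mod 691)
77^128 ≡ 395^2 = 156025 ≡ 550 (mod 691)
77^256 ≡ 550^2 = 302500 ≡ 533 (mod 691)
77^512 ≡ 533^2 = 284089 ≡ 88 (mod 691)
77^1024 ≡ 88^2 = 7744 ≡ 143 (mod 691)
77^1591 = 77^1024 · 77^512 · 77^32 · 77^16 · 77^4 · 77^2 · 77^1 ≡ 143 · 88 · 464 · 534 · 489 · 401 · 77 (mod 691).
Accumulate the product:
143 · 88 = 12584 ≡ 146
146 · 464 = 67744 ≡ 26
26 · 534 = 13884 ≡ 64
64 · 489 = 31296 ≡ 201
201 · 401 = 80601 ≡ 445
445 · 77 = 34265 ≡ 406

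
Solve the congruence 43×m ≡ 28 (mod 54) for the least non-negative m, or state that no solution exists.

22

gcd(43, 54) = 1, so a unique solution mod 54 exists.
43⁻¹ ≡ 49 (mod 54).
m ≡ 49×28 ≡ 22 (mod 54).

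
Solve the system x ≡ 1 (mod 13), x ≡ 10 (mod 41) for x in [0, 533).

13⁻¹ mod 41: 13*19 ≡ 1 (mod 41), so 13⁻¹ ≡ 19.
x = 1 + 13*((10 − 1)*19 mod 41) = 1 + 13*7 = 92.

92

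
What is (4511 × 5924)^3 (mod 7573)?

981

4511 × 5924 = 26723164 ≡ 5620 (mod 7573)
(5620)^3 ≡ 981 (mod 7573)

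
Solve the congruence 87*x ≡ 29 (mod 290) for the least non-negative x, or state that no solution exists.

7

gcd(87, 290) = 29, and 29 | 29, so solutions exist.
Divide through by 29: 3*x ≡ 1 mod 10.
3⁻¹ ≡ 7 (mod 10).
x ≡ 7*1 ≡ 7 (mod 10).
The smallest non-negative solution is x = 7.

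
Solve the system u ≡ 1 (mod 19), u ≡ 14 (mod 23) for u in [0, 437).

267

19⁻¹ mod 23: 19·17 ≡ 1 (mod 23), so 19⁻¹ ≡ 17.
u = 1 + 19·((14 − 1)·17 mod 23) = 1 + 19·14 = 267.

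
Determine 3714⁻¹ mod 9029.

1111

9029 = 2×3714 + 1601
3714 = 2×1601 + 512
1601 = 3×512 + 65
512 = 7×65 + 57
65 = 1×57 + 8
57 = 7×8 + 1
8 = 8×1 + 0
gcd(3714, 9029) = 1, so the inverse exists.
Bézout: 1 = −457×9029 + 1111×3714.
So 3714⁻¹ ≡ 1111 (mod 9029).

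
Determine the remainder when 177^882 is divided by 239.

22

177^1 ≡ 177 (mod 239)
177^2 ≡ 177^2 = 31329 ≡ 20 (mod 239)
177^4 ≡ 20^2 = 400 ≡ 161 (mod 239)
177^8 ≡ 161^2 = 25921 ≡ 109 (mod 239)
177^16 ≡ 109^2 = 11881 ≡ 170 (mod 239)
177^32 ≡ 170^2 = 28900 ≡ 220 (mod 239)
177^64 ≡ 220^2 = 48400 ≡ 122 (mod 239)
177^128 ≡ 122^2 = 14884 ≡ 66 (mod 239)
177^256 ≡ 66^2 = 4356 ≡ 54 (mod 239)
177^512 ≡ 54^2 = 2916 ≡ 48 (mod 239)
177^882 = 177^512 · 177^256 · 177^64 · 177^32 · 177^16 · 177^2 ≡ 48 · 54 · 122 · 220 · 170 · 20 (mod 239).
Accumulate the product:
48 · 54 = 2592 ≡ 202
202 · 122 = 24644 ≡ 27
27 · 220 = 5940 ≡ 204
204 · 170 = 34680 ≡ 25
25 · 20 = 500 ≡ 22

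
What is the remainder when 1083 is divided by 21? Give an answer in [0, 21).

12

1083 = 51·21 + 12, so 1083 ≡ 12 (mod 21).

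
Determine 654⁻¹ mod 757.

610

757 = 1×654 + 103
654 = 6×103 + 36
103 = 2×36 + 31
36 = 1×31 + 5
31 = 6×5 + 1
5 = 5×1 + 0
gcd(654, 757) = 1, so the inverse exists.
Back-substitute for 1:
1 = 1×31 − 6×5
  = −6×36 + 7×31
  = 7×103 − 20×36
  = −20×654 + 127×103
  = 127×757 − 147×654
So 654⁻¹ ≡ −147 ≡ 610 (mod 757).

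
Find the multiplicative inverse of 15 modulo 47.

47 = 3·15 + 2
15 = 7·2 + 1
2 = 2·1 + 0
gcd(15, 47) = 1, so the inverse exists.
Bézout: 1 = −7·47 + 22·15.
So 15⁻¹ ≡ 22 (mod 47).

22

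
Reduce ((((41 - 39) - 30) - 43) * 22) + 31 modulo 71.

31

41 - 39 = 2
2 - 30 = -28 ≡ 43 (mod 71)
43 - 43 = 0
0 * 22 = 0
0 + 31 = 31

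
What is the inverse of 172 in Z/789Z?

Apply the Euclidean algorithm and back-substitute:
789 = 4·172 + 101
172 = 1·101 + 71
101 = 1·71 + 30
71 = 2·30 + 11
30 = 2·11 + 8
11 = 1·8 + 3
8 = 2·3 + 2
3 = 1·2 + 1
2 = 2·1 + 0
gcd(172, 789) = 1, so the inverse exists.
Back-substitute for 1:
1 = 1·3 − 1·2
  = −1·8 + 3·3
  = 3·11 − 4·8
  = −4·30 + 11·11
  = 11·71 − 26·30
  = −26·101 + 37·71
  = 37·172 − 63·101
  = −63·789 + 289·172
So 172⁻¹ ≡ 289 (mod 789).

289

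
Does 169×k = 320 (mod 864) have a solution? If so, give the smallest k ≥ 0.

416

gcd(169, 864) = 1, so a unique solution mod 864 exists.
169⁻¹ ≡ 409 (mod 864).
k ≡ 409×320 ≡ 416 (mod 864).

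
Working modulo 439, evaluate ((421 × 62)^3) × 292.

421 × 62 = 26102 ≡ 201 (mod 439)
(201)^3 ≡ 418 (mod 439)
418 × 292 = 122056 ≡ 14 (mod 439)

14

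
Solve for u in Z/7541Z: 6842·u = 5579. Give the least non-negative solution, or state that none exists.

gcd(6842, 7541) = 1, so a unique solution mod 7541 exists.
6842⁻¹ ≡ 4229 (mod 7541).
u ≡ 4229·5579 ≡ 5343 (mod 7541).

5343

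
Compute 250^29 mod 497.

108

29 in binary is 11101, i.e. 29 = 16 + 8 + 4 + 1.
250^1 ≡ 250 (mod 497)
250^2 ≡ 250^2 = 62500 ≡ 375 (mod 497)
250^4 ≡ 375^2 = 140625 ≡ 471 (mod 497)
250^8 ≡ 471^2 = 221841 ≡ 179 (mod 497)
250^16 ≡ 179^2 = 32041 ≡ 233 (mod 497)
250^29 = 250^16 * 250^8 * 250^4 * 250^1 ≡ 233 * 179 * 471 * 250 (mod 497).
Accumulate the product:
233 * 179 = 41707 ≡ 456
456 * 471 = 214776 ≡ 72
72 * 250 = 18000 ≡ 108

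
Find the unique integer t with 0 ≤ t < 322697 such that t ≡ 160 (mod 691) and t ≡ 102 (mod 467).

89299

691⁻¹ mod 467: 691·344 ≡ 1 (mod 467), so 691⁻¹ ≡ 344.
t = 160 + 691·((102 − 160)·344 mod 467) = 160 + 691·129 = 89299.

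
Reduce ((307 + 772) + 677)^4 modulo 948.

307 + 772 = 1079 ≡ 131 (mod 948)
131 + 677 = 808
(808)^4 ≡ 64 (mod 948)

64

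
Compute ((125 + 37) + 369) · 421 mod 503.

125 + 37 = 162
162 + 369 = 531 ≡ 28 (mod 503)
28 · 421 = 11788 ≡ 219 (mod 503)

219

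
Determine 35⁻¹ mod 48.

11

48 = 1×35 + 13
35 = 2×13 + 9
13 = 1×9 + 4
9 = 2×4 + 1
4 = 4×1 + 0
gcd(35, 48) = 1, so the inverse exists.
Back-substitute for 1:
1 = 1×9 − 2×4
  = −2×13 + 3×9
  = 3×35 − 8×13
  = −8×48 + 11×35
So 35⁻¹ ≡ 11 (mod 48).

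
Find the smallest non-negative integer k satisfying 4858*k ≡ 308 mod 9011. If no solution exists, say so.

gcd(4858, 9011) = 1, so a unique solution mod 9011 exists.
4858⁻¹ ≡ 3745 (mod 9011).
k ≡ 3745*308 ≡ 52 (mod 9011).

52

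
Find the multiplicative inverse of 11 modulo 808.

147

Run the extended Euclidean algorithm:
808 = 73*11 + 5
11 = 2*5 + 1
5 = 5*1 + 0
gcd(11, 808) = 1, so the inverse exists.
Bézout: 1 = −2*808 + 147*11.
So 11⁻¹ ≡ 147 (mod 808).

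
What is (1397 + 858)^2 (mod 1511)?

510

1397 + 858 = 2255 ≡ 744 (mod 1511)
(744)^2 ≡ 510 (mod 1511)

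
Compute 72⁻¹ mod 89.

Apply the Euclidean algorithm and back-substitute:
89 = 1·72 + 17
72 = 4·17 + 4
17 = 4·4 + 1
4 = 4·1 + 0
gcd(72, 89) = 1, so the inverse exists.
Back-substitute for 1:
1 = 1·17 − 4·4
  = −4·72 + 17·17
  = 17·89 − 21·72
So 72⁻¹ ≡ −21 ≡ 68 (mod 89).

68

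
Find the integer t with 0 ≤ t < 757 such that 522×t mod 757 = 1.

757 = 1×522 + 235
522 = 2×235 + 52
235 = 4×52 + 27
52 = 1×27 + 25
27 = 1×25 + 2
25 = 12×2 + 1
2 = 2×1 + 0
gcd(522, 757) = 1, so the inverse exists.
Bézout: 1 = −251×757 + 364×522.
So 522⁻¹ ≡ 364 (mod 757).

364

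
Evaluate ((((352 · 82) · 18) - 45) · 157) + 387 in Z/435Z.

51

352 · 82 = 28864 ≡ 154 (mod 435)
154 · 18 = 2772 ≡ 162 (mod 435)
162 - 45 = 117
117 · 157 = 18369 ≡ 99 (mod 435)
99 + 387 = 486 ≡ 51 (mod 435)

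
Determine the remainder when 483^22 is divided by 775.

164

By square-and-multiply:
22 in binary is 10110, i.e. 22 = 16 + 4 + 2.
483^1 ≡ 483 (mod 775)
483^2 ≡ 483^2 = 233289 ≡ 14 (mod 775)
483^4 ≡ 14^2 = 196 (mod 775)
483^8 ≡ 196^2 = 38416 ≡ 441 (mod 775)
483^16 ≡ 441^2 = 194481 ≡ 731 (mod 775)
483^22 = 483^16 · 483^4 · 483^2 ≡ 731 · 196 · 14 (mod 775).
Accumulate the product:
731 · 196 = 143276 ≡ 676
676 · 14 = 9464 ≡ 164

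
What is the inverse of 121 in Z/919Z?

By the extended Euclidean algorithm:
919 = 7·121 + 72
121 = 1·72 + 49
72 = 1·49 + 23
49 = 2·23 + 3
23 = 7·3 + 2
3 = 1·2 + 1
2 = 2·1 + 0
gcd(121, 919) = 1, so the inverse exists.
Bézout: 1 = −42·919 + 319·121.
So 121⁻¹ ≡ 319 (mod 919).

319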